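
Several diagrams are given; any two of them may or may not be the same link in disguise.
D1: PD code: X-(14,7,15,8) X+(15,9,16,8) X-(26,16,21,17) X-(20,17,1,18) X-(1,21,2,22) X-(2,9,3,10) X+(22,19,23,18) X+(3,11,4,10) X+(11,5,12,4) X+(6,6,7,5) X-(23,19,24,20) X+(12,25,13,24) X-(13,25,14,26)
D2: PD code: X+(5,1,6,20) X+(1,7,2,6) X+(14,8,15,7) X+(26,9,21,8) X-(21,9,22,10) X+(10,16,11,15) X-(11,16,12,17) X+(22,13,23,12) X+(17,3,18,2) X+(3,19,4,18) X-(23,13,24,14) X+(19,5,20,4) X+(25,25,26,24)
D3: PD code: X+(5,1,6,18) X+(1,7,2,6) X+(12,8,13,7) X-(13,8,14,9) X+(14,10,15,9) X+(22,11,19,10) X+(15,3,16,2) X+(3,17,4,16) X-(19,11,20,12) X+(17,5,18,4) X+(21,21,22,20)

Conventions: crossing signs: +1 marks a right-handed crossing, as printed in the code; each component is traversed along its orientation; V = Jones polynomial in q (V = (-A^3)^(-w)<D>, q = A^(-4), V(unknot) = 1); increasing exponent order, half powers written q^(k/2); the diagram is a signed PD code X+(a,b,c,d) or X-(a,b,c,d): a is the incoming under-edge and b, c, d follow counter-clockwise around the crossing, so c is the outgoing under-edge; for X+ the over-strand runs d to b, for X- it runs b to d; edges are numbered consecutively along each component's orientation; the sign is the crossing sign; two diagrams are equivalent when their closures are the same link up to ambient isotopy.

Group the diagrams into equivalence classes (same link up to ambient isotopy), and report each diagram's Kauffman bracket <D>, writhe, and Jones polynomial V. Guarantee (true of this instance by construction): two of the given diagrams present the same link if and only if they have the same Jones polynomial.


classes: {D1} | {D2, D3}
V(D1) = -q^(-5/2) - q^(-1/2)  [13 crossings, <D> = A^-1 + A^7, w = -1]
V(D2) = -q^(3/2) - q^(5/2) - q^(7/2) + q^(15/2)  [13 crossings, <D> = -A^-9 + A^7 + A^11 + A^15, w = +7]
V(D3) = -q^(3/2) - q^(5/2) - q^(7/2) + q^(15/2)  (w +7, c 11, <D> = -A^-9 + A^7 + A^11 + A^15)
insight: 2 values of V(q) split the 3 diagrams


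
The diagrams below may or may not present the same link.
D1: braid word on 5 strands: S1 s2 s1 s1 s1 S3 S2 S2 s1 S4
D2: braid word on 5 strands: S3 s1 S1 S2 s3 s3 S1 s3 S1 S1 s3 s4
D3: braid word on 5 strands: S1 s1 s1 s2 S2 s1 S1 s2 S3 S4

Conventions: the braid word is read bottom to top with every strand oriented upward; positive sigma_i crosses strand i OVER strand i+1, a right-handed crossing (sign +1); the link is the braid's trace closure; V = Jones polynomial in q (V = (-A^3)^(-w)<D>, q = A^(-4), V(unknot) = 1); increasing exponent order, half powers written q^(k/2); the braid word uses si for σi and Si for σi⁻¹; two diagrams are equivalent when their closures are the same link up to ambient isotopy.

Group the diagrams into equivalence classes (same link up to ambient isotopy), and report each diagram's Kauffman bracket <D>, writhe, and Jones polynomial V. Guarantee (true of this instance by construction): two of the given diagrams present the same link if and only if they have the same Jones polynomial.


grouping into links: {D1} | {D2} | {D3}
V(D1) = q + q^3 - q^4  (w 0, c 10, <D> = -A^-16 + A^-12 + A^-4)
V(D2) = -q^-3 + q^-2 - q^-1 + 3 - q + q^2 - q^3  [12 crossings, <D> = -A^-12 + A^-8 - A^-4 + 3 - A^4 + A^8 - A^12, w = 0]
V(D3) = 1  [10 crossings, <D> = 1, w = 0]
why: 3 values of V(q) split the 3 diagrams


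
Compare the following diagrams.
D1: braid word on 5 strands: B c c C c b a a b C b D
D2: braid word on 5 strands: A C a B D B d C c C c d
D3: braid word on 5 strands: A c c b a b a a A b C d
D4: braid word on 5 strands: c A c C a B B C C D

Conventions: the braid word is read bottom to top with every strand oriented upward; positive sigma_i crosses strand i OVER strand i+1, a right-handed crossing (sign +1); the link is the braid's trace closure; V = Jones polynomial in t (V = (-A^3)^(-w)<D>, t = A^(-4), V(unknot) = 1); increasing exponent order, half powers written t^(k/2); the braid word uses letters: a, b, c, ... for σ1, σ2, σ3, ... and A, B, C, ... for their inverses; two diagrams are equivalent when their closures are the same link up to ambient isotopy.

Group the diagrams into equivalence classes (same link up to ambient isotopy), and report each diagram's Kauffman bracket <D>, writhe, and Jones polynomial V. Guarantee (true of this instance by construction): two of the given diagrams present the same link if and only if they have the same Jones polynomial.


classes: {D1, D3} | {D2, D4}
V(D1) = t + 2t^3 + t^5  [12 crossings, <D> = A^-8 + 2 + A^8, w = +4]
D2 (bracket A^-6 + A^-2 + A^2 + A^6; 12 crossings at w = -2): V = t^-3 + t^-2 + t^-1 + 1
D3 (bracket A^-2 + 2A^6 + A^14; 12 crossings at w = +6): V = t + 2t^3 + t^5
V(D4) = t^-3 + t^-2 + t^-1 + 1  (w -4, c 10, <D> = A^-12 + A^-8 + A^-4 + 1)
note: V(t) takes 2 values over 4 diagrams, fixing the grouping


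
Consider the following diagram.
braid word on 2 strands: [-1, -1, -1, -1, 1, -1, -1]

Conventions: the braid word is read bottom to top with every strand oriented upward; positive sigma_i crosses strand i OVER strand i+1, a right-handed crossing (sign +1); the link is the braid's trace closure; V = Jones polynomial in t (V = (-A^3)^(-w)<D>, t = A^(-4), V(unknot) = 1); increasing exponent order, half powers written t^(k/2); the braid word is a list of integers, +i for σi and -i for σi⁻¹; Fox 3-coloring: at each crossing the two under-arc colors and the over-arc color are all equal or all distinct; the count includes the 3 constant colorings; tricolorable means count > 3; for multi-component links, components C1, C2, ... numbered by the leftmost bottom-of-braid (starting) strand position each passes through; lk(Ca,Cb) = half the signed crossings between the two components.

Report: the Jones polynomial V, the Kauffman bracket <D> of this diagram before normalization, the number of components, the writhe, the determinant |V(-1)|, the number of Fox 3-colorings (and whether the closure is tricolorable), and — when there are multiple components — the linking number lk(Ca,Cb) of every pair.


Jones polynomial: V(t) = -t^-7 + t^-6 - t^-5 + t^-4 + t^-2
<D> = -A^-7 - A + A^5 - A^9 + A^13; writhe -5
components 1, writhe -5 (7 crossings)
3-colorings: 3 of 3^7, det 5 — not tricolorable
note: free reduction leaves σ1⁻¹ σ1⁻¹ σ1⁻¹ σ1⁻¹ σ1⁻¹ of the original 7 letters


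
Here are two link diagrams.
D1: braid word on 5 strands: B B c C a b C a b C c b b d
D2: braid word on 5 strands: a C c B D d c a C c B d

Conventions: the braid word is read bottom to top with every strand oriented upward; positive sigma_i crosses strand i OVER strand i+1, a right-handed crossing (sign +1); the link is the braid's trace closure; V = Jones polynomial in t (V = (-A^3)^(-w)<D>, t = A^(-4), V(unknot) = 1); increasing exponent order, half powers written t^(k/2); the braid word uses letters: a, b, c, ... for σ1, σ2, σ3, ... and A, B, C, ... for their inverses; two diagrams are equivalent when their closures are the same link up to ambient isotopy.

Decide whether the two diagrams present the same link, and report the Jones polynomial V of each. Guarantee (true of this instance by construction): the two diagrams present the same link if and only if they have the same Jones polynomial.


same link: no
V(D1) = t + t^3 - t^4  [14 crossings, <D> = -A^-4 + 1 + A^8, w = +4]
V(D2) = t^-2 - t^-1 + 1 - t + t^2  (w +2, c 12, <D> = A^-2 - A^2 + A^6 - A^10 + A^14)
note: 2 values of V(t) split the 2 diagrams


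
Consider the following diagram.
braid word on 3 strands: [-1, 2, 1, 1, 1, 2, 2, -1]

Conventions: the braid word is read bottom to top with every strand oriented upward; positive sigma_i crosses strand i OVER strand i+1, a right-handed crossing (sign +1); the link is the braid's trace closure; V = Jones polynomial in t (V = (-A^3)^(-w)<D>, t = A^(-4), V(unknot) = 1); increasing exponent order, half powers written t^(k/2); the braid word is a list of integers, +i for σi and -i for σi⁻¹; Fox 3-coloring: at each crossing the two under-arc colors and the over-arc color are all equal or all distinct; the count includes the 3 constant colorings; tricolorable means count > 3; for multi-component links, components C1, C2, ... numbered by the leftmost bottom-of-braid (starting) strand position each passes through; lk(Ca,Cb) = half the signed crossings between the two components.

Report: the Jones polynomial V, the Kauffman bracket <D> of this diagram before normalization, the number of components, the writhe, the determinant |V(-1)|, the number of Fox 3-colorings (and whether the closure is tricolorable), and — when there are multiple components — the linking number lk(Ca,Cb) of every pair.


Jones polynomial: V(t) = 2t - 2t^2 + 3t^3 - 3t^4 + 2t^5 - 2t^6 + t^7
<D> = A^-16 - 2A^-12 + 2A^-8 - 3A^-4 + 3 - 2A^4 + 2A^8; writhe +4
components 1, writhe +4 (8 crossings)
3-colorings: 9 of 3^8, det 15 — tricolorable
note: det 15 = |V(-1)|; divisible by 3, so tricolorable


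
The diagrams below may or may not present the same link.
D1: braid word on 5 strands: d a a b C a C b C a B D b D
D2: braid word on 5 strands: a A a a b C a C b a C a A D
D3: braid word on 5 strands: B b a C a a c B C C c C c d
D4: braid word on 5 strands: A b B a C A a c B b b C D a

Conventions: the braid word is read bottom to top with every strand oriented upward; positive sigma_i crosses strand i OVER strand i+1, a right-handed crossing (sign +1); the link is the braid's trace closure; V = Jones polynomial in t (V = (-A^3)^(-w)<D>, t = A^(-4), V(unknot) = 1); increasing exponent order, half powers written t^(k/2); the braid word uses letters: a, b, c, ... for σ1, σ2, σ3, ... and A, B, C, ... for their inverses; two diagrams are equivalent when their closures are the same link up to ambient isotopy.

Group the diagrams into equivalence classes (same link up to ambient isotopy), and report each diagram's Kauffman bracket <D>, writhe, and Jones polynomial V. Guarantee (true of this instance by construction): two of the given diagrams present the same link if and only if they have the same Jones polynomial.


classes: {D1, D2} | {D3} | {D4}
V(D1) = -t^-2 + 2t^-1 - 2 + 4t - 4t^2 + 4t^3 - 3t^4 + 2t^5 - t^6  [14 crossings, <D> = -A^-18 + 2A^-14 - 3A^-10 + 4A^-6 - 4A^-2 + 4A^2 - 2A^6 + 2A^10 - A^14, w = +2]
V(D2) = -t^-2 + 2t^-1 - 2 + 4t - 4t^2 + 4t^3 - 3t^4 + 2t^5 - t^6  (w +2, c 14, <D> = -A^-18 + 2A^-14 - 3A^-10 + 4A^-6 - 4A^-2 + 4A^2 - 2A^6 + 2A^10 - A^14)
D3 (bracket -A^-10 + A^-6 + A^2; 14 crossings at w = +2): V = t + t^3 - t^4
V(D4) = 1  [14 crossings, <D> = 1, w = 0]
note: 3 values of V(t) split the 4 diagrams


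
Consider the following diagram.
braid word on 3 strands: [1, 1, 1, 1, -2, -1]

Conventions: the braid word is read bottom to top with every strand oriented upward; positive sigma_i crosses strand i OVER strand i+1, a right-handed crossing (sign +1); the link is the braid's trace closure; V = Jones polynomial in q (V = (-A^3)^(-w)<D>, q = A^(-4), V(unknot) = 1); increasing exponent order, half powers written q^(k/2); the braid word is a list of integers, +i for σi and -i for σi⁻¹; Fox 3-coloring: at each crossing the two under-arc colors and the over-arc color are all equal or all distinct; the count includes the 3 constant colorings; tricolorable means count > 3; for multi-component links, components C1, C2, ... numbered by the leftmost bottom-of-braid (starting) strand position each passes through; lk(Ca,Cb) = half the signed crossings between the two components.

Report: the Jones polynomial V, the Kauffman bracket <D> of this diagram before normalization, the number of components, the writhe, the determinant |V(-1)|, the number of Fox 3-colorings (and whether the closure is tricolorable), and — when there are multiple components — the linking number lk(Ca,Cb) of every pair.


Jones polynomial: V(q) = q + q^3 - q^4
<D> = -A^-10 + A^-6 + A^2; writhe +2
components 1, writhe +2 (6 crossings)
3-colorings: 9 of 3^6, det 3 — tricolorable
note: w = +2 shifts under R1 moves; the (-A^3)^(-2) factor cancels that in V


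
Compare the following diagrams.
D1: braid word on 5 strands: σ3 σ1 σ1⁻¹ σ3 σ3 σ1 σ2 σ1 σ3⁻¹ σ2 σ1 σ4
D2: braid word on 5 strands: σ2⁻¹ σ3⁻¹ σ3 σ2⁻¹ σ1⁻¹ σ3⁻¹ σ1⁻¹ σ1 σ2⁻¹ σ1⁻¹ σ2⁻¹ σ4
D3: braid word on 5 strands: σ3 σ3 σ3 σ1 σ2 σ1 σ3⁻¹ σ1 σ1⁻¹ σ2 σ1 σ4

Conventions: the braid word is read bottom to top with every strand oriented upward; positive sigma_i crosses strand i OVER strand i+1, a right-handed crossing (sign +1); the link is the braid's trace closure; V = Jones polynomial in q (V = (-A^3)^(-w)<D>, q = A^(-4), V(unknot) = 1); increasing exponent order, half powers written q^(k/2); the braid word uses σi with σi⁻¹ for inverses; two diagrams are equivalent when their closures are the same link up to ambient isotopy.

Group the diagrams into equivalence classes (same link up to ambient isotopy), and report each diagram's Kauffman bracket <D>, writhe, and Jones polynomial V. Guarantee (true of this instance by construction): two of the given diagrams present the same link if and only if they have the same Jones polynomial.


grouping into links: {D1, D3} | {D2}
V(D1) = q^2 - q^3 + 3q^4 - 3q^5 + 3q^6 - 3q^7 + 2q^8 - q^9  (w +8, c 12, <D> = -A^-12 + 2A^-8 - 3A^-4 + 3 - 3A^4 + 3A^8 - A^12 + A^16)
V(D2) = -q^-7 + q^-6 - q^-5 + q^-4 + q^-2  (w -6, c 12, <D> = A^-10 + A^-2 - A^2 + A^6 - A^10)
D3 (bracket -A^-12 + 2A^-8 - 3A^-4 + 3 - 3A^4 + 3A^8 - A^12 + A^16; 12 crossings at w = +8): V = q^2 - q^3 + 3q^4 - 3q^5 + 3q^6 - 3q^7 + 2q^8 - q^9
why: 2 values of V(q) split the 3 diagrams


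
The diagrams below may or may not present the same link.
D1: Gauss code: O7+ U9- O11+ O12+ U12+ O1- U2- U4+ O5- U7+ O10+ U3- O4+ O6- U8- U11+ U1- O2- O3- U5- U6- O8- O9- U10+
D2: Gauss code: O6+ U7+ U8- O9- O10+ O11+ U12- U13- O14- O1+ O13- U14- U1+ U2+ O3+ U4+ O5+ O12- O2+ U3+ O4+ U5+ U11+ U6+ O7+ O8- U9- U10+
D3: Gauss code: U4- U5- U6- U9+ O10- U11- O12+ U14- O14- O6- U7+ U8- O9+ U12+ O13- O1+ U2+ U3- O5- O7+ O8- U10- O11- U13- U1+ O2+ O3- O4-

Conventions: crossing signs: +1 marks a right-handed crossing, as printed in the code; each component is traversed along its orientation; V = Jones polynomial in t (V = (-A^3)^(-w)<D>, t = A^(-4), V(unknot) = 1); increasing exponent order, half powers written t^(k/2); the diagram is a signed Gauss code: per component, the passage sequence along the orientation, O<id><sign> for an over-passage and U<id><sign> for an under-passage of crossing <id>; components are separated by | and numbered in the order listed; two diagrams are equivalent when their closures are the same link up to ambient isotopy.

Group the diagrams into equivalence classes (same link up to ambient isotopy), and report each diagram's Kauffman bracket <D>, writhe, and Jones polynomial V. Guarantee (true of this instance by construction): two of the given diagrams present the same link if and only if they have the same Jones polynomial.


classes: {D1} | {D2} | {D3}
V(D1) = -t^-6 + 2t^-5 - 3t^-4 + 4t^-3 - 3t^-2 + 3t^-1 - 2 + t  [12 crossings, <D> = A^-10 - 2A^-6 + 3A^-2 - 3A^2 + 4A^6 - 3A^10 + 2A^14 - A^18, w = -2]
V(D2) = t + t^3 - t^4  [14 crossings, <D> = -A^-4 + 1 + A^8, w = +4]
V(D3) = -t^-4 + t^-3 + t^-1  [14 crossings, <D> = A^-8 + 1 - A^4, w = -4]
note: V(t) takes 3 values over 3 diagrams, fixing the grouping


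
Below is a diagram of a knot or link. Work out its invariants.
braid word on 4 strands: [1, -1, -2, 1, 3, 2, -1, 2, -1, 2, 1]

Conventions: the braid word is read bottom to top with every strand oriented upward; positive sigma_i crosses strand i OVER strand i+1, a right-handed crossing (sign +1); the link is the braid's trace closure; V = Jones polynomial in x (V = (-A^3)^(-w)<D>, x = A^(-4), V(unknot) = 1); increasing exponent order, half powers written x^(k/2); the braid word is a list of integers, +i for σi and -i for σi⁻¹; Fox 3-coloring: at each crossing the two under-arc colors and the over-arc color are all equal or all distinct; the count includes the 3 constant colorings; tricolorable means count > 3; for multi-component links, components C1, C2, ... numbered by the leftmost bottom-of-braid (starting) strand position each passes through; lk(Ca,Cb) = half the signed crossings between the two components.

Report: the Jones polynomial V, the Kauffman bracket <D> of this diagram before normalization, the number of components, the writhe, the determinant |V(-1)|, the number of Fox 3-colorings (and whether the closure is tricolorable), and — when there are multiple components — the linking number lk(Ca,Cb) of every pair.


V = -x^-1 + 2 - x + 2x^2 - x^3 + x^4 - x^5
<D> = A^-11 - A^-7 + A^-3 - 2A + A^5 - 2A^9 + A^13 (w = +3)
1 component over 11 crossings, w = +3
9 Fox colorings among 3^11, |V(-1)| = 9: tricolorable
why: w = +3 shifts under R1 moves; the (-A^3)^(-3) factor cancels that in V


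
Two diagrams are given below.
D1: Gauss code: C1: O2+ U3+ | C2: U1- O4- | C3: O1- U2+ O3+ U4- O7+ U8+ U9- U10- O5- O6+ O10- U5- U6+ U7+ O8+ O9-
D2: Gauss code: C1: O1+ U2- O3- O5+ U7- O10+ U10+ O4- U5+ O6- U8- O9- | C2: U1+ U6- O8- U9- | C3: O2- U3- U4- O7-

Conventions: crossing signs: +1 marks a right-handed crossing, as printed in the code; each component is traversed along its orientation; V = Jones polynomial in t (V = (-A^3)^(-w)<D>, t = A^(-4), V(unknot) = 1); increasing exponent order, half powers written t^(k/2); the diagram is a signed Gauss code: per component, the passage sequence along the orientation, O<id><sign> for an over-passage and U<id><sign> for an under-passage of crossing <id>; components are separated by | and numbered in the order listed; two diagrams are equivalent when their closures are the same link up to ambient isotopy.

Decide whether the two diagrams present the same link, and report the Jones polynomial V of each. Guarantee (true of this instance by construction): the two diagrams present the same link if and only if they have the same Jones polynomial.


equivalent: no
D1 (bracket A^-8 + 2 + A^8; 10 crossings at w = 0): V = t^-2 + 2 + t^2
D2 (bracket A^-8 - A^-4 + 2 - A^4 + 2A^8 + A^16; 10 crossings at w = -4): V = t^-7 + 2t^-5 - t^-4 + 2t^-3 - t^-2 + t^-1
key observation: 2 classes among 2 diagrams; unequal V(t) rules out equality


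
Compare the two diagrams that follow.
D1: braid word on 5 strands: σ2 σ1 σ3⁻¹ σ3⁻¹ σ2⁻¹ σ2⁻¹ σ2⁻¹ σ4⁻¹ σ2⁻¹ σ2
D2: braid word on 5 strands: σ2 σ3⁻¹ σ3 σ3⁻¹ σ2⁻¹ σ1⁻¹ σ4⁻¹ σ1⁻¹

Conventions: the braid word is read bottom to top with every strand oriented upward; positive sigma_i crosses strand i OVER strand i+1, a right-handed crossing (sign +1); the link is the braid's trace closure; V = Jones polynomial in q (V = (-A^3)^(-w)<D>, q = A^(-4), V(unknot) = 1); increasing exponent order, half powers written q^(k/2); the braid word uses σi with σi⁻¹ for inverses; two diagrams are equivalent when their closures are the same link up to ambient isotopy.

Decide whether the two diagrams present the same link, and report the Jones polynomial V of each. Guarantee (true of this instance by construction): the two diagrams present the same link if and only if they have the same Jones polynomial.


equivalent: no
V(D1) = q^-5 + 2q^-3 + q^-1  (w -4, c 10, <D> = A^-8 + 2 + A^8)
V(D2) = q^-3 + q^-2 + q^-1 + 1  [8 crossings, <D> = A^-12 + A^-8 + A^-4 + 1, w = -4]
key observation: 2 values of V(q) split the 2 diagrams


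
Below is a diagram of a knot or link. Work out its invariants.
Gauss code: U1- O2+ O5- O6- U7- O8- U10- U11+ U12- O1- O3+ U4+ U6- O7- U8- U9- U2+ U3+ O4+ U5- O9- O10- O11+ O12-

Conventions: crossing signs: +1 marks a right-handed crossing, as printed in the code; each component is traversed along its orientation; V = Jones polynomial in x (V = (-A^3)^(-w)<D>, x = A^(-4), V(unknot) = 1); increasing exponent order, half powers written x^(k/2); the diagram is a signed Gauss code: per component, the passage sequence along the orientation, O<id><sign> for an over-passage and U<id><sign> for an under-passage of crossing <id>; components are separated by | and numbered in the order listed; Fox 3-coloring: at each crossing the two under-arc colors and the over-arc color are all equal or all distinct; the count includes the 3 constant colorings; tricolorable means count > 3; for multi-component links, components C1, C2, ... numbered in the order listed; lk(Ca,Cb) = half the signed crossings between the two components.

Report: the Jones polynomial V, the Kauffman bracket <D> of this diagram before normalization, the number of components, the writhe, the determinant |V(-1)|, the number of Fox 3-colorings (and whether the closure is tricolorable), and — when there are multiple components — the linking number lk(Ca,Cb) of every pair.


Jones polynomial: V(x) = -x^-6 + x^-5 - x^-4 + 2x^-3 - x^-2 + x^-1
<D> = A^-8 - A^-4 + 2 - A^4 + A^8 - A^12; writhe -4
components 1, writhe -4 (12 crossings)
3-colorings: 3 of 3^12, det 7 — not tricolorable
note: w = -4 (over 12 crossings) is diagram-only; (-A^3)^(4) removes it from V


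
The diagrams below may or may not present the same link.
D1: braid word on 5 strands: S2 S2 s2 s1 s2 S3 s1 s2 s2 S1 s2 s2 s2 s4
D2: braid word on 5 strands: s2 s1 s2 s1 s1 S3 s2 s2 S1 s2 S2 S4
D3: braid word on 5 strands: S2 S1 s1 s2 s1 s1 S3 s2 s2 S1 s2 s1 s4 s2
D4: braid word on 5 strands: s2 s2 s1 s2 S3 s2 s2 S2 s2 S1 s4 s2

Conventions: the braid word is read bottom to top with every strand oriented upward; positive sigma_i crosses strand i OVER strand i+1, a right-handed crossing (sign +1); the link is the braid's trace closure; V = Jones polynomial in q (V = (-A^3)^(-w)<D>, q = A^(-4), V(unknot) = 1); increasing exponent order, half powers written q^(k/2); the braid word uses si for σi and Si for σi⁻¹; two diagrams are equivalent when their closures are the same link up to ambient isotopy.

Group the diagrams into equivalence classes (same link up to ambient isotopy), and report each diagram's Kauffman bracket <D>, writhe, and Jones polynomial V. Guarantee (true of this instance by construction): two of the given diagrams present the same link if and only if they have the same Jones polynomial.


classes: {D1, D2, D3, D4}
V(D1) = q^2 + 2q^4 - 2q^5 + q^6 - 2q^7 + q^8  [14 crossings, <D> = A^-14 - 2A^-10 + A^-6 - 2A^-2 + 2A^2 + A^10, w = +6]
V(D2) = q^2 + 2q^4 - 2q^5 + q^6 - 2q^7 + q^8  [12 crossings, <D> = A^-20 - 2A^-16 + A^-12 - 2A^-8 + 2A^-4 + A^4, w = +4]
D3 (bracket A^-14 - 2A^-10 + A^-6 - 2A^-2 + 2A^2 + A^10; 14 crossings at w = +6): V = q^2 + 2q^4 - 2q^5 + q^6 - 2q^7 + q^8
V(D4) = q^2 + 2q^4 - 2q^5 + q^6 - 2q^7 + q^8  [12 crossings, <D> = A^-14 - 2A^-10 + A^-6 - 2A^-2 + 2A^2 + A^10, w = +6]
note: one V(q) for all 4 diagrams — one class (guaranteed)


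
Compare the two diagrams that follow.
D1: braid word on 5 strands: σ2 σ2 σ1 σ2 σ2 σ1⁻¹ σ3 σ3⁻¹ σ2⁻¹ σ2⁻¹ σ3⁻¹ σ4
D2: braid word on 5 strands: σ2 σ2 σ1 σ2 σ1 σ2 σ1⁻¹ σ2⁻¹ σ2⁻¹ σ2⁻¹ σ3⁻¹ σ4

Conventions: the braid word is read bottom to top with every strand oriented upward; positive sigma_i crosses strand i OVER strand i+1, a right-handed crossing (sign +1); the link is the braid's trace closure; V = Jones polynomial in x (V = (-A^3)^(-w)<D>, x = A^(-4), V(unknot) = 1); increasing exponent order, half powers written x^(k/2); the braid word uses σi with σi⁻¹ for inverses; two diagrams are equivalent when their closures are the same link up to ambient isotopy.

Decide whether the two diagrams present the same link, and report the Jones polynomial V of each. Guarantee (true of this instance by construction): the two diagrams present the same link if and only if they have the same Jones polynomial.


equivalent: yes
D1 (bracket A^-6 + A^-2 + A^2 + A^6; 12 crossings at w = +2): V = 1 + x + x^2 + x^3
V(D2) = 1 + x + x^2 + x^3  [12 crossings, <D> = A^-6 + A^-2 + A^2 + A^6, w = +2]
observation: all 2 diagrams share one V(x), hence one class


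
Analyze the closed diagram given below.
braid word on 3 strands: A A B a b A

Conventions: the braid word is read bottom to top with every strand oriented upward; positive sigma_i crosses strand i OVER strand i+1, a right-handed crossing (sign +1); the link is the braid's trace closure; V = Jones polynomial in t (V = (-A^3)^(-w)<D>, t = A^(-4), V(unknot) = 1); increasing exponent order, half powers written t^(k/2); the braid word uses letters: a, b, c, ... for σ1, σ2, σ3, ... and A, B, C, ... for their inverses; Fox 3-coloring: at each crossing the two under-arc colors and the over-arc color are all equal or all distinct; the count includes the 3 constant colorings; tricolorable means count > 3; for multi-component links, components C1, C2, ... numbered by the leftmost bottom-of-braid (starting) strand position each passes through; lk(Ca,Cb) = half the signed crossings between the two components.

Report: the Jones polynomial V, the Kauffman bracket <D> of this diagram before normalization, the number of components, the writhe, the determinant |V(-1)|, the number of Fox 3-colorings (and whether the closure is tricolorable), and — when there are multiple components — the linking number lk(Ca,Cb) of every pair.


Jones polynomial: V(t) = -t^-4 + t^-3 + t^-1
<D> = A^-2 + A^6 - A^10; writhe -2
components 1, writhe -2 (6 crossings)
3-colorings: 9 of 3^6, det 3 — tricolorable
note: w = -2 (over 6 crossings) is diagram-only; (-A^3)^(2) removes it from V


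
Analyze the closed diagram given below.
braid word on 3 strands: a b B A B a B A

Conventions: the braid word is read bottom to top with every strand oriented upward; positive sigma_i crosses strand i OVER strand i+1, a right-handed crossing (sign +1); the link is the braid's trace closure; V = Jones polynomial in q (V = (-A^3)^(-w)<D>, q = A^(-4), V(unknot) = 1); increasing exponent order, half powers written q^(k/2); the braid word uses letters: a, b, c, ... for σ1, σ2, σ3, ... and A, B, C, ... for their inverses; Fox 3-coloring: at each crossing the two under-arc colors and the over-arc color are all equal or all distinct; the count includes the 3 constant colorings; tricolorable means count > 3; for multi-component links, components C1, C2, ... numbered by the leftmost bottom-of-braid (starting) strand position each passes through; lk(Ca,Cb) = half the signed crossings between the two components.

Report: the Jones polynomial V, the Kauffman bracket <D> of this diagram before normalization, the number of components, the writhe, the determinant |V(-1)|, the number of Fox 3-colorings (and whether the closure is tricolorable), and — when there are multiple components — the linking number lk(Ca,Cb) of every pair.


Jones polynomial: V(q) = 1
<D> = A^-6; writhe -2
components 1, writhe -2 (8 crossings)
3-colorings: 3 of 3^8, det 1 — not tricolorable
note: det 1 = |V(-1)|; not divisible by 3, so not tricolorable


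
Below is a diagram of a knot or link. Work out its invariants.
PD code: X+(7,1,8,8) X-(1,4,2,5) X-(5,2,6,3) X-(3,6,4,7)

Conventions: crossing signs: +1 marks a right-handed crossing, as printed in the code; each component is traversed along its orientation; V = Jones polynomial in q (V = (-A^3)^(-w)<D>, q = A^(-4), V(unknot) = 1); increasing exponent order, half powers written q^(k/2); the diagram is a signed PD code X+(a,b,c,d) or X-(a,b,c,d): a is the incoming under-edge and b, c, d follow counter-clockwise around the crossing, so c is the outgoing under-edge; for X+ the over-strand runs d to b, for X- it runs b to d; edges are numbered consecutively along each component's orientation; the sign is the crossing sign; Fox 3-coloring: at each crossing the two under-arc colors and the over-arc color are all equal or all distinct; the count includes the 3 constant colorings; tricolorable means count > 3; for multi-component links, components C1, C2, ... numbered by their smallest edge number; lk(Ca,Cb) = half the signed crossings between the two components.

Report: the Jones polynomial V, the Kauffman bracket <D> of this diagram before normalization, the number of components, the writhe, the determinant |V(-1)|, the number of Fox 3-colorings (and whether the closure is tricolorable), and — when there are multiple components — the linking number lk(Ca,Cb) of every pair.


V(q) = -q^-4 + q^-3 + q^-1
bracket: A^-2 + A^6 - A^10, w = -2
1 component, writhe -2, over 4 crossings
det 3, colorings 9 of 3^4 — tricolorable
observation: w = -2 shifts under R1 moves; the (-A^3)^(2) factor cancels that in V


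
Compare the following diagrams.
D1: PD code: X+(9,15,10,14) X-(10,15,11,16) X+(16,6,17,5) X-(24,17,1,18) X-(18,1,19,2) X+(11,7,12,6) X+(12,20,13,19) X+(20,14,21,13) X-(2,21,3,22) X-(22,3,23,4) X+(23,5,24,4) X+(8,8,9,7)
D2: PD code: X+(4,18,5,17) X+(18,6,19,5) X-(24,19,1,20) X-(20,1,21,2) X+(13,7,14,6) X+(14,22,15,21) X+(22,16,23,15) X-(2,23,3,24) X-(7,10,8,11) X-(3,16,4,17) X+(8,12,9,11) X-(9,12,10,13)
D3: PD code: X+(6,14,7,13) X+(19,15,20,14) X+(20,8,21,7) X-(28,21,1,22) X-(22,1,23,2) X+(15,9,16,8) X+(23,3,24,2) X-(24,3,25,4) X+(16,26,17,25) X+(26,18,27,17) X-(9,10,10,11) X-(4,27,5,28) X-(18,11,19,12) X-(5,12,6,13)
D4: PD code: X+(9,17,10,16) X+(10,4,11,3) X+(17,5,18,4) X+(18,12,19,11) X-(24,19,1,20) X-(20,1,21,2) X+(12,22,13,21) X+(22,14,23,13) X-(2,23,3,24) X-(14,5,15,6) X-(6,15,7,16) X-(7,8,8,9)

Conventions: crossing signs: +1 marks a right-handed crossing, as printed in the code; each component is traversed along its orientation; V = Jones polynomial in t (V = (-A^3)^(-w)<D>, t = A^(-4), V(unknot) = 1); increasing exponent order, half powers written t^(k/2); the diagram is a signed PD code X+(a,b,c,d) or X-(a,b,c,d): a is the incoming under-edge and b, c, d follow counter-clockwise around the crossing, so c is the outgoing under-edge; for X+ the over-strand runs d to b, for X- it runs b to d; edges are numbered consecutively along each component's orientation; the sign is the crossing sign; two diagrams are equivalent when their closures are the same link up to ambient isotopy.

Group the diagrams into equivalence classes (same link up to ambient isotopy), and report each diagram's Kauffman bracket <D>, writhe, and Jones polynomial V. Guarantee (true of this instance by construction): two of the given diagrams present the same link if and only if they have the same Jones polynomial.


equivalence classes: {D1, D2, D3, D4}
D1 (bracket -A^-6 + 2A^-2 - 2A^2 + 3A^6 - 2A^10 + 2A^14 - A^18; 12 crossings at w = +2): V = -t^-3 + 2t^-2 - 2t^-1 + 3 - 2t + 2t^2 - t^3
D2 (bracket -A^-12 + 2A^-8 - 2A^-4 + 3 - 2A^4 + 2A^8 - A^12; 12 crossings at w = 0): V = -t^-3 + 2t^-2 - 2t^-1 + 3 - 2t + 2t^2 - t^3
V(D3) = -t^-3 + 2t^-2 - 2t^-1 + 3 - 2t + 2t^2 - t^3  (w 0, c 14, <D> = -A^-12 + 2A^-8 - 2A^-4 + 3 - 2A^4 + 2A^8 - A^12)
D4 (bracket -A^-12 + 2A^-8 - 2A^-4 + 3 - 2A^4 + 2A^8 - A^12; 12 crossings at w = 0): V = -t^-3 + 2t^-2 - 2t^-1 + 3 - 2t + 2t^2 - t^3
observation: all 4 diagrams share one V(t), hence one class


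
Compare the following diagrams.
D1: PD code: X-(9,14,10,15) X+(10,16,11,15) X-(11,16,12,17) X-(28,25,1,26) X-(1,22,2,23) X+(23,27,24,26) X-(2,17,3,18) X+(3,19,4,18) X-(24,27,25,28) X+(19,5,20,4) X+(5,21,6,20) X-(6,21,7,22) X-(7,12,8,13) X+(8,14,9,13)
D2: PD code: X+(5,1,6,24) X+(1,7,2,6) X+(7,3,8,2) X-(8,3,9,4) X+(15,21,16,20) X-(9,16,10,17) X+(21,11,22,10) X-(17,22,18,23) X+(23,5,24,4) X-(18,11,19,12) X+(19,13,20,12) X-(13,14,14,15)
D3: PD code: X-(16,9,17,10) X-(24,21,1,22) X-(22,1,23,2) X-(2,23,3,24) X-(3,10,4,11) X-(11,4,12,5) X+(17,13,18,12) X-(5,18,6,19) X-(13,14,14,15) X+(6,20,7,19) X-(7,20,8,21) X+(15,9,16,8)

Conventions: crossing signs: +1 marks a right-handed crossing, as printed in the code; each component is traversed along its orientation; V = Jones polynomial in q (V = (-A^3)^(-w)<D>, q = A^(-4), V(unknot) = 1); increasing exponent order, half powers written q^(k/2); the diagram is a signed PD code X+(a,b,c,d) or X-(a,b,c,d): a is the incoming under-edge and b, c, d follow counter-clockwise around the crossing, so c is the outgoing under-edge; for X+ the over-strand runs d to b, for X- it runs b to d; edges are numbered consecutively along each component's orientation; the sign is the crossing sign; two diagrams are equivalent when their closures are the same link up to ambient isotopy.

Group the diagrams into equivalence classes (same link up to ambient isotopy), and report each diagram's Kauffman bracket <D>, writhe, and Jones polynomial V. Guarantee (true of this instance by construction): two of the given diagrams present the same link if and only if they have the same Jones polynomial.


equivalence classes: {D1} | {D2} | {D3}
D1 (bracket A^-6; 14 crossings at w = -2): V = 1
V(D2) = q^-1 - 1 + 2q - 3q^2 + 3q^3 - 2q^4 + 2q^5 - q^6  [12 crossings, <D> = -A^-18 + 2A^-14 - 2A^-10 + 3A^-6 - 3A^-2 + 2A^2 - A^6 + A^10, w = +2]
V(D3) = q^-8 - 2q^-7 + q^-6 - 2q^-5 + 2q^-4 + q^-2  [12 crossings, <D> = A^-10 + 2A^-2 - 2A^2 + A^6 - 2A^10 + A^14, w = -6]
key observation: comparing 3 Jones polynomials yields 3 groups


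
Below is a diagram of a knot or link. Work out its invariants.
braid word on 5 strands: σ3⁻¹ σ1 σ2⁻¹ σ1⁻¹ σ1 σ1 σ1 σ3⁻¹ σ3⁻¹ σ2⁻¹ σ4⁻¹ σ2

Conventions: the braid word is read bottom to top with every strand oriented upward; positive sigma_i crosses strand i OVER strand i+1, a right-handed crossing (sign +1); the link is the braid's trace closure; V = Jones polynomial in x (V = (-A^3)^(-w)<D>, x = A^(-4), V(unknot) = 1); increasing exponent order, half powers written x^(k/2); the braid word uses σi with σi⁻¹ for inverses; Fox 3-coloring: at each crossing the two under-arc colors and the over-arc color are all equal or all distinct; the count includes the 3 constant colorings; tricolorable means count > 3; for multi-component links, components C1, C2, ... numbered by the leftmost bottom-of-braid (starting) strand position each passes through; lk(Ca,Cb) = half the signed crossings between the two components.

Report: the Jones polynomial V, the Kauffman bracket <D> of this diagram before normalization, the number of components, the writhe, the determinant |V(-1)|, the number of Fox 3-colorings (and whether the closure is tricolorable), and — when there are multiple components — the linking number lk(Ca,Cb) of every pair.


V(x) = -x^-3 + x^-2 - x^-1 + 3 - x + x^2 - x^3
bracket: -A^-18 + A^-14 - A^-10 + 3A^-6 - A^-2 + A^2 - A^6, w = -2
1 component, writhe -2, over 12 crossings
det 9, colorings 27 of 3^12 — tricolorable
observation: V is palindromic (span 6, det 9): x -> 1/x fixes it; necessary, not sufficient, for amphichirality


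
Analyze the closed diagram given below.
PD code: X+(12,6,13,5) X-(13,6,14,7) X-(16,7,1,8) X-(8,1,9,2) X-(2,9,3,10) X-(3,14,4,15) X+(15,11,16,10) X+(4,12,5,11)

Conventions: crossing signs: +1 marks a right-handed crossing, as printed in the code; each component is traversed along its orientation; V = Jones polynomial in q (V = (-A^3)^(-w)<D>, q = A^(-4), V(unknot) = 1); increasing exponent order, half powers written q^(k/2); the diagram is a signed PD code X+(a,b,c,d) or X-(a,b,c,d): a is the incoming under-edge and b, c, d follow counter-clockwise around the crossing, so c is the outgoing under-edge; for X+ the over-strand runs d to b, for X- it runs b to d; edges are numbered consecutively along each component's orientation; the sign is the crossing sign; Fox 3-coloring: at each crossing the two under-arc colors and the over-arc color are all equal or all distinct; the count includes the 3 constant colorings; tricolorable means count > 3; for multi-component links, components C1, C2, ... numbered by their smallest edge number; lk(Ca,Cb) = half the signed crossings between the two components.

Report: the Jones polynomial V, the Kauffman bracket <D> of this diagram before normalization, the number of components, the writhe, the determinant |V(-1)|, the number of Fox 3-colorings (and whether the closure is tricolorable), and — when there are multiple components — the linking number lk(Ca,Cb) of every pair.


V = -q^-4 + q^-3 + q^-1
<D> = A^-2 + A^6 - A^10 (w = -2)
1 component over 8 crossings, w = -2
9 Fox colorings among 3^8, |V(-1)| = 3: tricolorable
why: w = -2 shifts under R1 moves; the (-A^3)^(2) factor cancels that in V


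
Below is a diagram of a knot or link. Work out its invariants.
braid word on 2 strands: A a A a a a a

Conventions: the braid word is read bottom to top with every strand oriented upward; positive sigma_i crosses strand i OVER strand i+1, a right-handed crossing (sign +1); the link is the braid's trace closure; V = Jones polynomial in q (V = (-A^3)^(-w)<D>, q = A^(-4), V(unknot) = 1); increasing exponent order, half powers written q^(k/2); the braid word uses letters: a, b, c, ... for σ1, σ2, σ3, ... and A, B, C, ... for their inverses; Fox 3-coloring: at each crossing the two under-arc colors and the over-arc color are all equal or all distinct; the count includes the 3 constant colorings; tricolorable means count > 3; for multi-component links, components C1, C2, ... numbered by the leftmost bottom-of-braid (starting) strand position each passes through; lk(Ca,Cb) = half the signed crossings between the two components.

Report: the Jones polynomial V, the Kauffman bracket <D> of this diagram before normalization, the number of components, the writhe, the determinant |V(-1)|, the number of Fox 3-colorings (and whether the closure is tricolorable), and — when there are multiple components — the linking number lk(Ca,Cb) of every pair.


V = q + q^3 - q^4
<D> = A^-7 - A^-3 - A^5 (w = +3)
1 component over 7 crossings, w = +3
9 Fox colorings among 3^7, |V(-1)| = 3: tricolorable
why: a (2,3) torus form — a single generator 3 times


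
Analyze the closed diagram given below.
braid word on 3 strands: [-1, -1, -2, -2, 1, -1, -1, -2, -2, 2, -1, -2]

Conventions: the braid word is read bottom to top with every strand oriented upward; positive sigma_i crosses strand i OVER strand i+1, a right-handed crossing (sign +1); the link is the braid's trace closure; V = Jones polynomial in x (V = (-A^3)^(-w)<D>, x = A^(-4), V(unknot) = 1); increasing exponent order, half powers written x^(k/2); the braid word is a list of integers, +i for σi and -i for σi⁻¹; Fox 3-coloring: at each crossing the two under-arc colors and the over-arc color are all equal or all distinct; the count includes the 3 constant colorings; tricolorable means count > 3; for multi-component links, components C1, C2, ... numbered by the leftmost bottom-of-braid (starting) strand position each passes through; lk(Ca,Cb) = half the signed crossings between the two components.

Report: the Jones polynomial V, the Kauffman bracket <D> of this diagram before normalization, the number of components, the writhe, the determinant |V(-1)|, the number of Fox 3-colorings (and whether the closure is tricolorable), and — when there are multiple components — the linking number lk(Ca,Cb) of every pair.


V(x) = -x^-8 + x^-5 + x^-3
bracket: A^-12 + A^-4 - A^8, w = -8
1 component, writhe -8, over 12 crossings
det 3, colorings 9 of 3^12 — tricolorable
observation: det 3 = |V(-1)|; divisible by 3, so tricolorable


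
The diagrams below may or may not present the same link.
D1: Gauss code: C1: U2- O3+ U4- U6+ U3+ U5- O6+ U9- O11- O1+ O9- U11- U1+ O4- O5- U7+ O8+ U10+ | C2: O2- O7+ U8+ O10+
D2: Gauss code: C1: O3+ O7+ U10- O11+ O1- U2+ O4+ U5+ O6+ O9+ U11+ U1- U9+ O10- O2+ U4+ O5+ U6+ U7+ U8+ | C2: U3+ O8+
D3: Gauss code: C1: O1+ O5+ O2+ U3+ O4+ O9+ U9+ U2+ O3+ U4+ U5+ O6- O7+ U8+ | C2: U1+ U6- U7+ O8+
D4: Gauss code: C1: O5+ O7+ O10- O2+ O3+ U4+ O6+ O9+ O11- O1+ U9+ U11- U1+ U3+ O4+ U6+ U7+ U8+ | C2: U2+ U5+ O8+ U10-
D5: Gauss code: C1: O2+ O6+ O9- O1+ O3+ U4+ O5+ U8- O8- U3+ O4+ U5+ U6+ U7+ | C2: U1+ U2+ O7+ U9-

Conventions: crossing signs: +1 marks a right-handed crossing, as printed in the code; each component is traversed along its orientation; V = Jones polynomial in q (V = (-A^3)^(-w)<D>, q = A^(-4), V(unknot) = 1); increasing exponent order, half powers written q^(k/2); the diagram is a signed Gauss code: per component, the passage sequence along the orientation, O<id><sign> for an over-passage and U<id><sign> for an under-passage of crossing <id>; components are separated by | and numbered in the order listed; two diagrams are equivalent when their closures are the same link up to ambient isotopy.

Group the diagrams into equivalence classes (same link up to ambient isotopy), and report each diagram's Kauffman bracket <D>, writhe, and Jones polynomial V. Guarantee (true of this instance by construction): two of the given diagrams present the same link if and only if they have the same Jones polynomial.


grouping into links: {D1} | {D2, D3, D4, D5}
V(D1) = -q^(1/2) - q^(5/2)  (w +1, c 11, <D> = A^-7 + A)
V(D2) = -q^(3/2) - 2q^(7/2) + q^(9/2) - q^(11/2) + q^(13/2)  [11 crossings, <D> = -A^-5 + A^-1 - A^3 + 2A^7 + A^15, w = +7]
D3 (bracket -A^-5 + A^-1 - A^3 + 2A^7 + A^15; 9 crossings at w = +7): V = -q^(3/2) - 2q^(7/2) + q^(9/2) - q^(11/2) + q^(13/2)
V(D4) = -q^(3/2) - 2q^(7/2) + q^(9/2) - q^(11/2) + q^(13/2)  [11 crossings, <D> = -A^-5 + A^-1 - A^3 + 2A^7 + A^15, w = +7]
D5 (bracket -A^-11 + A^-7 - A^-3 + 2A + A^9; 9 crossings at w = +5): V = -q^(3/2) - 2q^(7/2) + q^(9/2) - q^(11/2) + q^(13/2)
why: V(q) takes 2 values over 5 diagrams, fixing the grouping
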